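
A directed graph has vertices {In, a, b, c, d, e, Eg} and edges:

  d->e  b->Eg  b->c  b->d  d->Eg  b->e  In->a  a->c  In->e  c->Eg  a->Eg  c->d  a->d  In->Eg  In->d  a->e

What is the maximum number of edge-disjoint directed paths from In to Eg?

3

Assign every edge capacity 1; by Menger, the answer equals the max flow.
Path In→Eg (+1); total 1.
Path In→a→Eg (+1); total 2.
Path In→d→Eg (+1); total 3.
No residual In→Eg path; max flow = 3.
Certifying cut of size 3: {In→Eg, In→a, In→d}.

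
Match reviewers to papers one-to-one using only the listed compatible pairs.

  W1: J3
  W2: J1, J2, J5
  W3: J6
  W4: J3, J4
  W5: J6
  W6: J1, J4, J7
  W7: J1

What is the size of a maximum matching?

Unit-capacity flow: source→left, listed edges, right→sink; max matching = max flow.
Augmenting path W1→J3 (+1); matched 1.
Augmenting path W2→J1 (+1); matched 2.
Augmenting path W3→J6 (+1); matched 3.
Augmenting path W4→J4 (+1); matched 4.
Augmenting path W6→J7 (+1); matched 5.
Augmenting path W7→J1→W2→J2 (+1); matched 6.
No augmenting path remains; maximum matching = 6.
König certificate: {W1, W2, W4, W6, W7, J6} is a vertex cover of size 6 (every listed pair touches it), so no matching can be larger.

6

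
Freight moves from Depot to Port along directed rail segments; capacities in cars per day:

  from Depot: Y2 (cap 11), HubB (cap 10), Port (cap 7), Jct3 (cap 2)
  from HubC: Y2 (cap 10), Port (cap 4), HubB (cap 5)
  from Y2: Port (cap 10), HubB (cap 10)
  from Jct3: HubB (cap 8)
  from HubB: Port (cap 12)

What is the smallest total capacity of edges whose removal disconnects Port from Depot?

29

Augment Depot→Port: bottleneck 7, flow now 7.
Augment Depot→Y2→Port: bottleneck 10, flow now 17.
Augment Depot→HubB→Port: bottleneck 10, flow now 27.
Augment Depot→Y2→HubB→Port: bottleneck 1, flow now 28.
Augment Depot→Jct3→HubB→Port: bottleneck 1, flow now 29.
No augmenting path remains; maximum flow = 29.
By max-flow min-cut, the minimum cut capacity equals the max flow.
In the residual graph, reachable from Depot: {Depot, Y2, Jct3, HubB}.
Min-cut edges: Depot→Port (7), Y2→Port (10), HubB→Port (12); capacity 7 + 10 + 12 = 29.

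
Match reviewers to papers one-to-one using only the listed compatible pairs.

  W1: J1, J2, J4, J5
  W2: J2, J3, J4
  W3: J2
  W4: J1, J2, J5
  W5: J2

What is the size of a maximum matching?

4

Unit-capacity flow: source→left, listed edges, right→sink; max matching = max flow.
Augmenting path W1→J1 (+1); matched 1.
Augmenting path W2→J2 (+1); matched 2.
Augmenting path W4→J5 (+1); matched 3.
Augmenting path W3→J2→W2→J3 (+1); matched 4.
No augmenting path remains; maximum matching = 4.
König certificate: {W1, W2, W4, J2} is a vertex cover of size 4 (every listed pair touches it), so no matching can be larger.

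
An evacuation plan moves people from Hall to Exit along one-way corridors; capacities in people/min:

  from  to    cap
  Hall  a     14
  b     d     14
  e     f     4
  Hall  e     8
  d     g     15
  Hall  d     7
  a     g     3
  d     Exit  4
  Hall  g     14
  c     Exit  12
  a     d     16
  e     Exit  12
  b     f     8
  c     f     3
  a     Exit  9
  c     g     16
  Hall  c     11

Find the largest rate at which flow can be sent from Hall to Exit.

32

Augment Hall→a→Exit: bottleneck 9, flow now 9.
Augment Hall→c→Exit: bottleneck 11, flow now 20.
Augment Hall→d→Exit: bottleneck 4, flow now 24.
Augment Hall→e→Exit: bottleneck 8, flow now 32.
No augmenting path remains; maximum flow = 32.
In the residual graph, reachable from Hall: {Hall, a, d, g}.
Min-cut edges: Hall→c (11), Hall→e (8), a→Exit (9), d→Exit (4); capacity 11 + 8 + 9 + 4 = 32.
This cut is saturated, so no flow can exceed 32.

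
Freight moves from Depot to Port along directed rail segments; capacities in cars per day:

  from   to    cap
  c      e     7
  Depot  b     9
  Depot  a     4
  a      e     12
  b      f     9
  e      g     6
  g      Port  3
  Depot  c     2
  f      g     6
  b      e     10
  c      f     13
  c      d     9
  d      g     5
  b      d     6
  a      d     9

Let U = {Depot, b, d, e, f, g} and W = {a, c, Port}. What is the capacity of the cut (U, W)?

Edges leaving {Depot, b, d, e, f, g}: Depot→a (4), Depot→c (2), g→Port (3).
Cut capacity = 4 + 2 + 3 = 9.

9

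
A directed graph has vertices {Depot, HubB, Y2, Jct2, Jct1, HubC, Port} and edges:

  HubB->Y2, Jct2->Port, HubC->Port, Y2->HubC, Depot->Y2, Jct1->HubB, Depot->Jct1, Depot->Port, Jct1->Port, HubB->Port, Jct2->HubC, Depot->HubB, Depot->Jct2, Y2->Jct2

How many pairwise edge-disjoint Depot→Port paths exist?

5

Assign every edge capacity 1; by Menger, the answer equals the max flow.
Path Depot→Port (+1); total 1.
Path Depot→HubB→Port (+1); total 2.
Path Depot→Jct2→Port (+1); total 3.
Path Depot→Jct1→Port (+1); total 4.
Path Depot→Y2→HubC→Port (+1); total 5.
No residual Depot→Port path; max flow = 5.
Certifying cut of size 5: {Depot→HubB, Depot→Jct1, Depot→Jct2, Depot→Port, Depot→Y2}.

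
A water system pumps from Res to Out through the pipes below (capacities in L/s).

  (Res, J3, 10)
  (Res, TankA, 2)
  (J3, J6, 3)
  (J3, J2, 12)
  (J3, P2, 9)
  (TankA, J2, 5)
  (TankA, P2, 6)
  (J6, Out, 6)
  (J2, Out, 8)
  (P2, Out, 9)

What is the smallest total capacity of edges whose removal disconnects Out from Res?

Augment Res→J3→J6→Out: bottleneck 3, flow now 3.
Augment Res→J3→J2→Out: bottleneck 7, flow now 10.
Augment Res→TankA→J2→Out: bottleneck 1, flow now 11.
Augment Res→TankA→P2→Out: bottleneck 1, flow now 12.
No augmenting path remains; maximum flow = 12.
By max-flow min-cut, the minimum cut capacity equals the max flow.
In the residual graph, reachable from Res: {Res}.
Min-cut edges: Res→J3 (10), Res→TankA (2); capacity 10 + 2 = 12.

12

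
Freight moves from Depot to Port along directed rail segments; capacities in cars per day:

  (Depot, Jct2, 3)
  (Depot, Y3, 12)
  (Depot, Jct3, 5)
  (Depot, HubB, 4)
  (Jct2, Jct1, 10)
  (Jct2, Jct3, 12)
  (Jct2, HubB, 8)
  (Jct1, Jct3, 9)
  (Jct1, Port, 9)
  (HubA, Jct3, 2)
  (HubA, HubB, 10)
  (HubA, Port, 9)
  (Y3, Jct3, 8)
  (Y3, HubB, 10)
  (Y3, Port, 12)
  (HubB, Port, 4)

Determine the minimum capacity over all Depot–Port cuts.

Augment Depot→Y3→Port: bottleneck 12, flow now 12.
Augment Depot→HubB→Port: bottleneck 4, flow now 16.
Augment Depot→Jct2→Jct1→Port: bottleneck 3, flow now 19.
No augmenting path remains; maximum flow = 19.
By max-flow min-cut, the minimum cut capacity equals the max flow.
In the residual graph, reachable from Depot: {Depot, Jct3}.
Min-cut edges: Depot→Jct2 (3), Depot→Y3 (12), Depot→HubB (4); capacity 3 + 12 + 4 = 19.

19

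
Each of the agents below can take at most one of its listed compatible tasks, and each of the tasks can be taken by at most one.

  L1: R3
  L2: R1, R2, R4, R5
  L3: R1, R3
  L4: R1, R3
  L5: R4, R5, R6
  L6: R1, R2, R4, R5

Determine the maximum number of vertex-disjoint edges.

Unit-capacity flow: source→left, listed edges, right→sink; max matching = max flow.
Augmenting path L1→R3 (+1); matched 1.
Augmenting path L2→R1 (+1); matched 2.
Augmenting path L5→R4 (+1); matched 3.
Augmenting path L6→R2 (+1); matched 4.
Augmenting path L3→R1→L2→R5 (+1); matched 5.
No augmenting path remains; maximum matching = 5.
König certificate: {L2, L5, L6, R1, R3} is a vertex cover of size 5 (every listed pair touches it), so no matching can be larger.

5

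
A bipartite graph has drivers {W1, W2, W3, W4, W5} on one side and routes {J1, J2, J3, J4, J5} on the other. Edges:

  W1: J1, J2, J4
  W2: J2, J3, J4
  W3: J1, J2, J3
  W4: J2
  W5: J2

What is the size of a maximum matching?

4

Unit-capacity flow: source→left, listed edges, right→sink; max matching = max flow.
Augmenting path W1→J1 (+1); matched 1.
Augmenting path W2→J2 (+1); matched 2.
Augmenting path W3→J3 (+1); matched 3.
Augmenting path W4→J2→W2→J4 (+1); matched 4.
No augmenting path remains; maximum matching = 4.
König certificate: {W1, W2, W3, J2} is a vertex cover of size 4 (every listed pair touches it), so no matching can be larger.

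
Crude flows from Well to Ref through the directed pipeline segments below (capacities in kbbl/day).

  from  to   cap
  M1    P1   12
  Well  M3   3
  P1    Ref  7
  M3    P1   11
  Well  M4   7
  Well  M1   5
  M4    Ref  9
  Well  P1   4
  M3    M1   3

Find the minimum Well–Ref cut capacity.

14

Augment Well→M4→Ref: bottleneck 7, flow now 7.
Augment Well→P1→Ref: bottleneck 4, flow now 11.
Augment Well→M3→P1→Ref: bottleneck 3, flow now 14.
No augmenting path remains; maximum flow = 14.
By max-flow min-cut, the minimum cut capacity equals the max flow.
In the residual graph, reachable from Well: {Well, M3, M1, P1}.
Min-cut edges: Well→M4 (7), P1→Ref (7); capacity 7 + 7 = 14.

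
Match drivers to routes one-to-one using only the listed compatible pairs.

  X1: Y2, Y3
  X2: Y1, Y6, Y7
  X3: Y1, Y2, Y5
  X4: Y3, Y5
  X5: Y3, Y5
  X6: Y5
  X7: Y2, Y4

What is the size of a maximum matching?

Unit-capacity flow: source→left, listed edges, right→sink; max matching = max flow.
Augmenting path X1→Y2 (+1); matched 1.
Augmenting path X2→Y1 (+1); matched 2.
Augmenting path X3→Y5 (+1); matched 3.
Augmenting path X4→Y3 (+1); matched 4.
Augmenting path X7→Y4 (+1); matched 5.
Augmenting path X5→Y5→X3→Y1→X2→Y6 (+1); matched 6.
No augmenting path remains; maximum matching = 6.
König certificate: {X1, X2, X3, X7, Y3, Y5} is a vertex cover of size 6 (every listed pair touches it), so no matching can be larger.

6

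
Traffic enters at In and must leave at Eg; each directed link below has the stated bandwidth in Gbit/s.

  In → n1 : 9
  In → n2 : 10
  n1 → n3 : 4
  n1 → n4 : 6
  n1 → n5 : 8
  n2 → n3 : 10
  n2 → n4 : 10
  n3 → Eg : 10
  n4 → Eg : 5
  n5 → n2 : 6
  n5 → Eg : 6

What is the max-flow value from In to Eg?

19

Augment In→n1→n3→Eg: bottleneck 4, flow now 4.
Augment In→n1→n4→Eg: bottleneck 5, flow now 9.
Augment In→n2→n3→Eg: bottleneck 6, flow now 15.
Augment In→n2→n3→n1→n5→Eg: bottleneck 4, flow now 19. (uses reverse residual edge)
No augmenting path remains; maximum flow = 19.
In the residual graph, reachable from In: {In}.
Min-cut edges: In→n1 (9), In→n2 (10); capacity 9 + 10 = 19.
This cut is saturated, so no flow can exceed 19.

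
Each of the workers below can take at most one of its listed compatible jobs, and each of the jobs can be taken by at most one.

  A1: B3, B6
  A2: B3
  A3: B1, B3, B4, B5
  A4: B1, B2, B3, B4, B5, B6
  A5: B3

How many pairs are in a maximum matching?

Unit-capacity flow: source→left, listed edges, right→sink; max matching = max flow.
Augmenting path A1→B3 (+1); matched 1.
Augmenting path A3→B1 (+1); matched 2.
Augmenting path A4→B2 (+1); matched 3.
Augmenting path A2→B3→A1→B6 (+1); matched 4.
No augmenting path remains; maximum matching = 4.
König certificate: {A1, A3, A4, B3} is a vertex cover of size 4 (every listed pair touches it), so no matching can be larger.

4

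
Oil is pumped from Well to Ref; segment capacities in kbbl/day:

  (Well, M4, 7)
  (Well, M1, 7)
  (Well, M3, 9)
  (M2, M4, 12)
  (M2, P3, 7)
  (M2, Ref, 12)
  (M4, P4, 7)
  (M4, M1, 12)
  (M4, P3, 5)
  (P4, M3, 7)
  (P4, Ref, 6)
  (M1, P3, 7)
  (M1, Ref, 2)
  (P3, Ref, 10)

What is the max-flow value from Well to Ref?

14

Augment Well→M1→Ref: bottleneck 2, flow now 2.
Augment Well→M4→P4→Ref: bottleneck 6, flow now 8.
Augment Well→M4→P3→Ref: bottleneck 1, flow now 9.
Augment Well→M1→P3→Ref: bottleneck 5, flow now 14.
No augmenting path remains; maximum flow = 14.
In the residual graph, reachable from Well: {Well, M3}.
Min-cut edges: Well→M4 (7), Well→M1 (7); capacity 7 + 7 = 14.
This cut is saturated, so no flow can exceed 14.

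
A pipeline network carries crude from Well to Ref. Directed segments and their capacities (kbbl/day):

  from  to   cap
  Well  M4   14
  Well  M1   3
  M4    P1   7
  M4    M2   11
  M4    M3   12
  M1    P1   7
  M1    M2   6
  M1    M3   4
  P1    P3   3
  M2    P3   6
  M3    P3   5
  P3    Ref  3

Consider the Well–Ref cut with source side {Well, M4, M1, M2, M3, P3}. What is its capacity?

Edges leaving {Well, M4, M1, M2, M3, P3}: M4→P1 (7), M1→P1 (7), P3→Ref (3).
Cut capacity = 7 + 7 + 3 = 17.

17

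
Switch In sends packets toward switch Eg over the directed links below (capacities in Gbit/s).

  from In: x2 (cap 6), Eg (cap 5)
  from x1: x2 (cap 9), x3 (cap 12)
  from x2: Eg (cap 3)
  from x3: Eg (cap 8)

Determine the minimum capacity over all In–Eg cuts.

8

Augment In→Eg: bottleneck 5, flow now 5.
Augment In→x2→Eg: bottleneck 3, flow now 8.
No augmenting path remains; maximum flow = 8.
By max-flow min-cut, the minimum cut capacity equals the max flow.
In the residual graph, reachable from In: {In, x2}.
Min-cut edges: In→Eg (5), x2→Eg (3); capacity 5 + 3 = 8.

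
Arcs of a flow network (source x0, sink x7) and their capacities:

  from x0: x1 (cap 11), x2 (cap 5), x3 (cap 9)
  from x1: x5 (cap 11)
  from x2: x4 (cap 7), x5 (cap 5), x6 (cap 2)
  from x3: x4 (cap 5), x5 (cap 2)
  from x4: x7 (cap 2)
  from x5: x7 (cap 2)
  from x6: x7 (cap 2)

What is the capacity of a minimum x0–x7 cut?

Augment x0→x1→x5→x7: bottleneck 2, flow now 2.
Augment x0→x2→x4→x7: bottleneck 2, flow now 4.
Augment x0→x2→x6→x7: bottleneck 2, flow now 6.
No augmenting path remains; maximum flow = 6.
By max-flow min-cut, the minimum cut capacity equals the max flow.
In the residual graph, reachable from x0: {x0, x1, x2, x3, x4, x5}.
Min-cut edges: x2→x6 (2), x4→x7 (2), x5→x7 (2); capacity 2 + 2 + 2 = 6.

6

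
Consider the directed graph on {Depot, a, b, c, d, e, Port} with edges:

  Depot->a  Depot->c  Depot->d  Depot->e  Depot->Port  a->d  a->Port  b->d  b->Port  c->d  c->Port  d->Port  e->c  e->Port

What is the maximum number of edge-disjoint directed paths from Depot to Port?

Assign every edge capacity 1; by Menger, the answer equals the max flow.
Path Depot→Port (+1); total 1.
Path Depot→a→Port (+1); total 2.
Path Depot→c→Port (+1); total 3.
Path Depot→d→Port (+1); total 4.
Path Depot→e→Port (+1); total 5.
No residual Depot→Port path; max flow = 5.
Certifying cut of size 5: {Depot→Port, Depot→a, Depot→c, Depot→d, Depot→e}.

5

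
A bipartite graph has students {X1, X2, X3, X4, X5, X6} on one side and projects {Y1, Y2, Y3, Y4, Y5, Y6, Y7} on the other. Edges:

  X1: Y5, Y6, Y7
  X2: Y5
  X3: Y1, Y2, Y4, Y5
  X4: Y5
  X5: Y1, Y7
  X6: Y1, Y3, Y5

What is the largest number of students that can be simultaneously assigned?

5

Unit-capacity flow: source→left, listed edges, right→sink; max matching = max flow.
Augmenting path X1→Y5 (+1); matched 1.
Augmenting path X3→Y1 (+1); matched 2.
Augmenting path X5→Y7 (+1); matched 3.
Augmenting path X6→Y3 (+1); matched 4.
Augmenting path X2→Y5→X1→Y6 (+1); matched 5.
No augmenting path remains; maximum matching = 5.
König certificate: {X1, X3, X5, X6, Y5} is a vertex cover of size 5 (every listed pair touches it), so no matching can be larger.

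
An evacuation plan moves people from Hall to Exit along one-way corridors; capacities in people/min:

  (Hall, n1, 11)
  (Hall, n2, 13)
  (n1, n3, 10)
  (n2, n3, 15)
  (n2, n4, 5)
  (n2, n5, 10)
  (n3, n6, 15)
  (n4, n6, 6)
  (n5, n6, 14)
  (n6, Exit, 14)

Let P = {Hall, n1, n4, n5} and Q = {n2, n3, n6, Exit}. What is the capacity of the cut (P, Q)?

43

Edges leaving {Hall, n1, n4, n5}: Hall→n2 (13), n1→n3 (10), n4→n6 (6), n5→n6 (14).
Cut capacity = 13 + 10 + 6 + 14 = 43.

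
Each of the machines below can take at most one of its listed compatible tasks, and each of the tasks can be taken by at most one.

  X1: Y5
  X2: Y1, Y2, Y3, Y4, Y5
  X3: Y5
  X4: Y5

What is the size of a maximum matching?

2

Unit-capacity flow: source→left, listed edges, right→sink; max matching = max flow.
Augmenting path X1→Y5 (+1); matched 1.
Augmenting path X2→Y1 (+1); matched 2.
No augmenting path remains; maximum matching = 2.
König certificate: {X2, Y5} is a vertex cover of size 2 (every listed pair touches it), so no matching can be larger.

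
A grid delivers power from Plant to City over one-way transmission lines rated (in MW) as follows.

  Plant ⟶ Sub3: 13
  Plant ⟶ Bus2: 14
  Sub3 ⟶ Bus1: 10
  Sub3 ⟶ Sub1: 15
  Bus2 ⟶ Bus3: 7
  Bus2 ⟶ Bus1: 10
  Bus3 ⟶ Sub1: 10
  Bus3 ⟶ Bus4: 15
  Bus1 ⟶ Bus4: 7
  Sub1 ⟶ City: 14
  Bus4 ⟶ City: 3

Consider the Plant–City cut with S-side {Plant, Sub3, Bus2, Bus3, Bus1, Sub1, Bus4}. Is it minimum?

Yes — it is a minimum cut (capacity 17).

Given cut capacity: 14 + 3 = 17.
Augment Plant→Sub3→Sub1→City: bottleneck 13, flow now 13.
Augment Plant→Bus2→Bus3→Sub1→City: bottleneck 1, flow now 14.
Augment Plant→Bus2→Bus3→Bus4→City: bottleneck 3, flow now 17.
No augmenting path remains; maximum flow = 17.
Cut capacity 17 equals the max flow, so it is a minimum cut.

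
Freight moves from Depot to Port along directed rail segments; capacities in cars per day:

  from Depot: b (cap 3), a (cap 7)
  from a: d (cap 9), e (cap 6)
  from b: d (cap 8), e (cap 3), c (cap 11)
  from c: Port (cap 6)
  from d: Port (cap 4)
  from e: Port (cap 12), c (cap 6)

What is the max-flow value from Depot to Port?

Augment Depot→a→d→Port: bottleneck 4, flow now 4.
Augment Depot→a→e→Port: bottleneck 3, flow now 7.
Augment Depot→b→c→Port: bottleneck 3, flow now 10.
No augmenting path remains; maximum flow = 10.
In the residual graph, reachable from Depot: {Depot}.
Min-cut edges: Depot→a (7), Depot→b (3); capacity 7 + 3 = 10.
This cut is saturated, so no flow can exceed 10.

10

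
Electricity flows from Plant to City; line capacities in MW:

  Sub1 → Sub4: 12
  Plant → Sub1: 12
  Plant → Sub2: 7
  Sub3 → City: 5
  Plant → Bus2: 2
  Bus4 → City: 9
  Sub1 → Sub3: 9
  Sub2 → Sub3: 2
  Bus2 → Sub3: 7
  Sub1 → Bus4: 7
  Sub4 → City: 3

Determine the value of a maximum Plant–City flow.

Augment Plant→Sub2→Sub3→City: bottleneck 2, flow now 2.
Augment Plant→Sub1→Sub4→City: bottleneck 3, flow now 5.
Augment Plant→Sub1→Bus4→City: bottleneck 7, flow now 12.
Augment Plant→Sub1→Sub3→City: bottleneck 2, flow now 14.
Augment Plant→Bus2→Sub3→City: bottleneck 1, flow now 15.
No augmenting path remains; maximum flow = 15.
In the residual graph, reachable from Plant: {Plant, Sub2, Sub1, Bus2, Sub4, Sub3}.
Min-cut edges: Sub1→Bus4 (7), Sub4→City (3), Sub3→City (5); capacity 7 + 3 + 5 = 15.
This cut is saturated, so no flow can exceed 15.

15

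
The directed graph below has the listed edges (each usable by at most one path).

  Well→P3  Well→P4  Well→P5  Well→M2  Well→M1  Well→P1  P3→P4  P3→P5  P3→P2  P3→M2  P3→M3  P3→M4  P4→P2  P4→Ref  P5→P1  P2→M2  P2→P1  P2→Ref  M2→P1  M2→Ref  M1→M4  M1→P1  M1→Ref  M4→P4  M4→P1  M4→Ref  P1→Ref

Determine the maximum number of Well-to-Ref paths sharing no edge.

Assign every edge capacity 1; by Menger, the answer equals the max flow.
Path Well→P4→Ref (+1); total 1.
Path Well→M2→Ref (+1); total 2.
Path Well→M1→Ref (+1); total 3.
Path Well→P1→Ref (+1); total 4.
Path Well→P3→P2→Ref (+1); total 5.
No residual Well→Ref path; max flow = 5.
Certifying cut of size 5: {P1→Ref, Well→M1, Well→M2, Well→P3, Well→P4}.

5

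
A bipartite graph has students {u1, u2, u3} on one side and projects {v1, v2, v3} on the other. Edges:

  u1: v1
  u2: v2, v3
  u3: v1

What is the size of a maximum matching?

2

Unit-capacity flow: source→left, listed edges, right→sink; max matching = max flow.
Augmenting path u1→v1 (+1); matched 1.
Augmenting path u2→v2 (+1); matched 2.
No augmenting path remains; maximum matching = 2.
König certificate: {u2, v1} is a vertex cover of size 2 (every listed pair touches it), so no matching can be larger.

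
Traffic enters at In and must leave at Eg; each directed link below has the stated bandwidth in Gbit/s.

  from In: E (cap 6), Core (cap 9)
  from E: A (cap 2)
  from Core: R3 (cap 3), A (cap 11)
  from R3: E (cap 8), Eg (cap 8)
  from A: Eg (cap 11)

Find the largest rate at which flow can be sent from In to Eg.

11

Augment In→E→A→Eg: bottleneck 2, flow now 2.
Augment In→Core→R3→Eg: bottleneck 3, flow now 5.
Augment In→Core→A→Eg: bottleneck 6, flow now 11.
No augmenting path remains; maximum flow = 11.
In the residual graph, reachable from In: {In, E}.
Min-cut edges: In→Core (9), E→A (2); capacity 9 + 2 = 11.
This cut is saturated, so no flow can exceed 11.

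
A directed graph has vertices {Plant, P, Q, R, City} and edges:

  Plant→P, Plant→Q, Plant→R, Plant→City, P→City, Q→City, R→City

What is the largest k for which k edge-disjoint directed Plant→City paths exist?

4

Assign every edge capacity 1; by Menger, the answer equals the max flow.
Path Plant→City (+1); total 1.
Path Plant→P→City (+1); total 2.
Path Plant→Q→City (+1); total 3.
Path Plant→R→City (+1); total 4.
No residual Plant→City path; max flow = 4.
Certifying cut of size 4: {Plant→City, Plant→P, Plant→Q, Plant→R}.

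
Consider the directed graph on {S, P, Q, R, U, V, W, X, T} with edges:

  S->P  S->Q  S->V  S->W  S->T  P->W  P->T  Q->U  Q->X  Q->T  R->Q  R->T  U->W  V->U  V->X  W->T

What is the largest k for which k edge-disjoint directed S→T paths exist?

Assign every edge capacity 1; by Menger, the answer equals the max flow.
Path S→T (+1); total 1.
Path S→P→T (+1); total 2.
Path S→Q→T (+1); total 3.
Path S→W→T (+1); total 4.
No residual S→T path; max flow = 4.
Certifying cut of size 4: {S→P, S→Q, S→T, W→T}.

4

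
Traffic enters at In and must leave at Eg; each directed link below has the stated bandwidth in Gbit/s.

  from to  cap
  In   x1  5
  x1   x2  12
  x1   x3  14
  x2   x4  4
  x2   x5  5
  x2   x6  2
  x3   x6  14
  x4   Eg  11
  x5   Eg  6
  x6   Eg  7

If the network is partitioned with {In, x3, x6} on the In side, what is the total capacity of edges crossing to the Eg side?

Edges leaving {In, x3, x6}: In→x1 (5), x6→Eg (7).
Cut capacity = 5 + 7 = 12.

12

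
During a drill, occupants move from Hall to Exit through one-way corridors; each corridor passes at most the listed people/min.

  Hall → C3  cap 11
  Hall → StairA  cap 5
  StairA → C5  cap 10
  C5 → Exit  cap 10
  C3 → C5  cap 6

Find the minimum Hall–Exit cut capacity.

Augment Hall→C3→C5→Exit: bottleneck 6, flow now 6.
Augment Hall→StairA→C5→Exit: bottleneck 4, flow now 10.
No augmenting path remains; maximum flow = 10.
By max-flow min-cut, the minimum cut capacity equals the max flow.
In the residual graph, reachable from Hall: {Hall, C3, StairA, C5}.
Min-cut edges: C5→Exit (10); capacity 10 = 10.

10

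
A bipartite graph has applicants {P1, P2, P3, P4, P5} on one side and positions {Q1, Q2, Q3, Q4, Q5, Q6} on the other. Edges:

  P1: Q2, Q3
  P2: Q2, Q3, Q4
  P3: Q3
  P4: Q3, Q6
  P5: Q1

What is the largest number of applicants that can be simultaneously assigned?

Unit-capacity flow: source→left, listed edges, right→sink; max matching = max flow.
Augmenting path P1→Q2 (+1); matched 1.
Augmenting path P2→Q3 (+1); matched 2.
Augmenting path P4→Q6 (+1); matched 3.
Augmenting path P5→Q1 (+1); matched 4.
Augmenting path P3→Q3→P2→Q4 (+1); matched 5.
No augmenting path remains; maximum matching = 5.
König certificate: {P1, P2, P3, P4, P5} is a vertex cover of size 5 (every listed pair touches it), so no matching can be larger.

5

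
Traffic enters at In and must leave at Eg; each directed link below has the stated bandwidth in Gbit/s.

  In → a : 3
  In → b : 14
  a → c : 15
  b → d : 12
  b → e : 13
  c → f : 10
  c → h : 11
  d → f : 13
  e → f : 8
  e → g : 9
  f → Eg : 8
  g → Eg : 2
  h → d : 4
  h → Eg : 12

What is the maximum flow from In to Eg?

13

Augment In→a→c→f→Eg: bottleneck 3, flow now 3.
Augment In→b→d→f→Eg: bottleneck 5, flow now 8.
Augment In→b→e→g→Eg: bottleneck 2, flow now 10.
Augment In→b→d→f→c→h→Eg: bottleneck 3, flow now 13. (uses reverse residual edge)
No augmenting path remains; maximum flow = 13.
In the residual graph, reachable from In: {In, b, d, e, f, g}.
Min-cut edges: In→a (3), f→Eg (8), g→Eg (2); capacity 3 + 8 + 2 = 13.
This cut is saturated, so no flow can exceed 13.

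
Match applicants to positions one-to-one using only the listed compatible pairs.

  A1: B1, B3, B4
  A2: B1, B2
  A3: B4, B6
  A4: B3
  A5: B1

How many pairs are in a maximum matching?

Unit-capacity flow: source→left, listed edges, right→sink; max matching = max flow.
Augmenting path A1→B1 (+1); matched 1.
Augmenting path A2→B2 (+1); matched 2.
Augmenting path A3→B4 (+1); matched 3.
Augmenting path A4→B3 (+1); matched 4.
Augmenting path A5→B1→A1→B4→A3→B6 (+1); matched 5.
No augmenting path remains; maximum matching = 5.
König certificate: {A1, A2, A3, A4, A5} is a vertex cover of size 5 (every listed pair touches it), so no matching can be larger.

5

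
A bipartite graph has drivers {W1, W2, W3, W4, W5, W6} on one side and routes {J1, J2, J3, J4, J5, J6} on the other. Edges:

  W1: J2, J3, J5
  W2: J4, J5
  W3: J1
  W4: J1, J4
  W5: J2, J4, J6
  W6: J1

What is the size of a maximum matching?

5

Unit-capacity flow: source→left, listed edges, right→sink; max matching = max flow.
Augmenting path W1→J2 (+1); matched 1.
Augmenting path W2→J4 (+1); matched 2.
Augmenting path W3→J1 (+1); matched 3.
Augmenting path W5→J6 (+1); matched 4.
Augmenting path W4→J4→W2→J5 (+1); matched 5.
No augmenting path remains; maximum matching = 5.
König certificate: {W1, W2, W4, W5, J1} is a vertex cover of size 5 (every listed pair touches it), so no matching can be larger.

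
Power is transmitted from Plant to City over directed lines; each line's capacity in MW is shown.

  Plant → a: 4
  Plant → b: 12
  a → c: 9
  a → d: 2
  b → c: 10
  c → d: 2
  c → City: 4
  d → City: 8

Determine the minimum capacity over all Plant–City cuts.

8

Augment Plant→a→c→City: bottleneck 4, flow now 4.
Augment Plant→b→c→d→City: bottleneck 2, flow now 6.
Augment Plant→b→c→a→d→City: bottleneck 2, flow now 8. (uses reverse residual edge)
No augmenting path remains; maximum flow = 8.
By max-flow min-cut, the minimum cut capacity equals the max flow.
In the residual graph, reachable from Plant: {Plant, a, b, c}.
Min-cut edges: a→d (2), c→d (2), c→City (4); capacity 2 + 2 + 4 = 8.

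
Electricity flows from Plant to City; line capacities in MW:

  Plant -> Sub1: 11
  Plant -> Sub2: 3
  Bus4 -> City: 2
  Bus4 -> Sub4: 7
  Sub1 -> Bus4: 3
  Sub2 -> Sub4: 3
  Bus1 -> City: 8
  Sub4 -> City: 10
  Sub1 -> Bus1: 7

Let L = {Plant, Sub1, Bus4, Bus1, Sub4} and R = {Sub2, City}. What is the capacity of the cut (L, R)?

Edges leaving {Plant, Sub1, Bus4, Bus1, Sub4}: Plant→Sub2 (3), Bus4→City (2), Bus1→City (8), Sub4→City (10).
Cut capacity = 3 + 2 + 8 + 10 = 23.

23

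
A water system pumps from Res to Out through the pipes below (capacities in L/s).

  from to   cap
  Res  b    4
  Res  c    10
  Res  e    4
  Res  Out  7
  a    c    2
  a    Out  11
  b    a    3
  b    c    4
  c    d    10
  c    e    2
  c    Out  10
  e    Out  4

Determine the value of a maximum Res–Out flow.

24

Augment Res→Out: bottleneck 7, flow now 7.
Augment Res→c→Out: bottleneck 10, flow now 17.
Augment Res→e→Out: bottleneck 4, flow now 21.
Augment Res→b→a→Out: bottleneck 3, flow now 24.
No augmenting path remains; maximum flow = 24.
In the residual graph, reachable from Res: {Res, b, c, d, e}.
Min-cut edges: Res→Out (7), b→a (3), c→Out (10), e→Out (4); capacity 7 + 3 + 10 + 4 = 24.
This cut is saturated, so no flow can exceed 24.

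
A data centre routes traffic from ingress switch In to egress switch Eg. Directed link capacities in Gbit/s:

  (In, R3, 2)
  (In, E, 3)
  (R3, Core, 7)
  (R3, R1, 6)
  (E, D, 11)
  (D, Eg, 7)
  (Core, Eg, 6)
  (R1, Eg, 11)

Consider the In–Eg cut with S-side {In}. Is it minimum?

Yes — it is a minimum cut (capacity 5).

Given cut capacity: 2 + 3 = 5.
Augment In→R3→Core→Eg: bottleneck 2, flow now 2.
Augment In→E→D→Eg: bottleneck 3, flow now 5.
No augmenting path remains; maximum flow = 5.
Cut capacity 5 equals the max flow, so it is a minimum cut.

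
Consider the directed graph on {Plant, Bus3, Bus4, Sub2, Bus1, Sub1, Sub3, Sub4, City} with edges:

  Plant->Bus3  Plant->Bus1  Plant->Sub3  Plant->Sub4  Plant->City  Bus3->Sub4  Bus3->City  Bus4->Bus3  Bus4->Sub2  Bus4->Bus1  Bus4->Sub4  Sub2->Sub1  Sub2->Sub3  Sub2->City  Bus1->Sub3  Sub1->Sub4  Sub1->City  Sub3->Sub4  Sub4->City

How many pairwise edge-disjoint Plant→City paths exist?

3

Assign every edge capacity 1; by Menger, the answer equals the max flow.
Path Plant→City (+1); total 1.
Path Plant→Bus3→City (+1); total 2.
Path Plant→Sub4→City (+1); total 3.
No residual Plant→City path; max flow = 3.
Certifying cut of size 3: {Plant→Bus3, Plant→City, Sub4→City}.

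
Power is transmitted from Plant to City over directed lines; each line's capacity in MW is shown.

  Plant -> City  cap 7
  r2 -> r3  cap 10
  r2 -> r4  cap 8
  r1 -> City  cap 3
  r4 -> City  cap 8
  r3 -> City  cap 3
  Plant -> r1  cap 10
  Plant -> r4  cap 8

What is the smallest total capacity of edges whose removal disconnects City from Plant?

18

Augment Plant→City: bottleneck 7, flow now 7.
Augment Plant→r1→City: bottleneck 3, flow now 10.
Augment Plant→r4→City: bottleneck 8, flow now 18.
No augmenting path remains; maximum flow = 18.
By max-flow min-cut, the minimum cut capacity equals the max flow.
In the residual graph, reachable from Plant: {Plant, r1}.
Min-cut edges: Plant→r4 (8), Plant→City (7), r1→City (3); capacity 8 + 7 + 3 = 18.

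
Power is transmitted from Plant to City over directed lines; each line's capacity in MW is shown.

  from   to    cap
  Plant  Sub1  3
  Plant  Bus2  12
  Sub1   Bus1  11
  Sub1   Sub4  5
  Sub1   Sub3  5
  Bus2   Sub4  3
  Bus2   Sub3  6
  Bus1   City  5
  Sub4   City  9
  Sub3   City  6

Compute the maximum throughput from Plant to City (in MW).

Augment Plant→Sub1→Bus1→City: bottleneck 3, flow now 3.
Augment Plant→Bus2→Sub4→City: bottleneck 3, flow now 6.
Augment Plant→Bus2→Sub3→City: bottleneck 6, flow now 12.
No augmenting path remains; maximum flow = 12.
In the residual graph, reachable from Plant: {Plant, Bus2}.
Min-cut edges: Plant→Sub1 (3), Bus2→Sub4 (3), Bus2→Sub3 (6); capacity 3 + 3 + 6 = 12.
This cut is saturated, so no flow can exceed 12.

12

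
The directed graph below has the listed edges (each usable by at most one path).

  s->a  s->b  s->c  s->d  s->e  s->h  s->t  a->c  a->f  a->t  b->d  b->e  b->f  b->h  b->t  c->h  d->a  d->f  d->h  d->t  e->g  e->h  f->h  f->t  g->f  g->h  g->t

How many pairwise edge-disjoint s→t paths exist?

Assign every edge capacity 1; by Menger, the answer equals the max flow.
Path s→t (+1); total 1.
Path s→a→t (+1); total 2.
Path s→b→t (+1); total 3.
Path s→d→t (+1); total 4.
Path s→e→g→t (+1); total 5.
No residual s→t path; max flow = 5.
Certifying cut of size 5: {s→a, s→b, s→d, s→e, s→t}.

5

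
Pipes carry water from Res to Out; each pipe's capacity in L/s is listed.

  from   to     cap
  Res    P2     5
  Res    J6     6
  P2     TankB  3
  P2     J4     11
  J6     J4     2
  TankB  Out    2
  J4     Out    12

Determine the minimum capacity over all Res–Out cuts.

Augment Res→P2→TankB→Out: bottleneck 2, flow now 2.
Augment Res→P2→J4→Out: bottleneck 3, flow now 5.
Augment Res→J6→J4→Out: bottleneck 2, flow now 7.
No augmenting path remains; maximum flow = 7.
By max-flow min-cut, the minimum cut capacity equals the max flow.
In the residual graph, reachable from Res: {Res, J6}.
Min-cut edges: Res→P2 (5), J6→J4 (2); capacity 5 + 2 = 7.

7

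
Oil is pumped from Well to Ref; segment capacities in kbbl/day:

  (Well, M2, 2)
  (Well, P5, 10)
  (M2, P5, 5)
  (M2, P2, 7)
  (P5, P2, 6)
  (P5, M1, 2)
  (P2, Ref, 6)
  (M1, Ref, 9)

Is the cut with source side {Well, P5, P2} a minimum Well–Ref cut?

No — its capacity is 10, but the minimum cut has capacity 8.

Given cut capacity: 2 + 2 + 6 = 10.
Augment Well→M2→P2→Ref: bottleneck 2, flow now 2.
Augment Well→P5→P2→Ref: bottleneck 4, flow now 6.
Augment Well→P5→M1→Ref: bottleneck 2, flow now 8.
No augmenting path remains; maximum flow = 8.
In the residual graph, reachable from Well: {Well, M2, P5, P2}.
Min-cut edges: P5→M1 (2), P2→Ref (6); capacity 2 + 6 = 8.
Cut capacity 10 exceeds the max flow 8, so it is not minimum.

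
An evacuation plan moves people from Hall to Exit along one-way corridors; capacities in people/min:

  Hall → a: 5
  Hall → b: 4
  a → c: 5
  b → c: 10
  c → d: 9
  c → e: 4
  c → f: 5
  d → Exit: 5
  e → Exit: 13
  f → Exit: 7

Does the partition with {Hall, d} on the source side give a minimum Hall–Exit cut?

Given cut capacity: 5 + 4 + 5 = 14.
Augment Hall→a→c→d→Exit: bottleneck 5, flow now 5.
Augment Hall→b→c→e→Exit: bottleneck 4, flow now 9.
No augmenting path remains; maximum flow = 9.
In the residual graph, reachable from Hall: {Hall}.
Min-cut edges: Hall→a (5), Hall→b (4); capacity 5 + 4 = 9.
Cut capacity 14 exceeds the max flow 9, so it is not minimum.

No — its capacity is 14, but the minimum cut has capacity 9.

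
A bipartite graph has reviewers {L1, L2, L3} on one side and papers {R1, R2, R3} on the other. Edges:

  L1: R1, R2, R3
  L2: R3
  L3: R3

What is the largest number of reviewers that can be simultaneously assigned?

Unit-capacity flow: source→left, listed edges, right→sink; max matching = max flow.
Augmenting path L1→R1 (+1); matched 1.
Augmenting path L2→R3 (+1); matched 2.
No augmenting path remains; maximum matching = 2.
König certificate: {L1, R3} is a vertex cover of size 2 (every listed pair touches it), so no matching can be larger.

2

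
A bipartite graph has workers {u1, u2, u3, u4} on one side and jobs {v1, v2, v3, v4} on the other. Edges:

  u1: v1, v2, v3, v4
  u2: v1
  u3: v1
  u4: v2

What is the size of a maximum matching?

Unit-capacity flow: source→left, listed edges, right→sink; max matching = max flow.
Augmenting path u1→v1 (+1); matched 1.
Augmenting path u4→v2 (+1); matched 2.
Augmenting path u2→v1→u1→v3 (+1); matched 3.
No augmenting path remains; maximum matching = 3.
König certificate: {u1, u4, v1} is a vertex cover of size 3 (every listed pair touches it), so no matching can be larger.

3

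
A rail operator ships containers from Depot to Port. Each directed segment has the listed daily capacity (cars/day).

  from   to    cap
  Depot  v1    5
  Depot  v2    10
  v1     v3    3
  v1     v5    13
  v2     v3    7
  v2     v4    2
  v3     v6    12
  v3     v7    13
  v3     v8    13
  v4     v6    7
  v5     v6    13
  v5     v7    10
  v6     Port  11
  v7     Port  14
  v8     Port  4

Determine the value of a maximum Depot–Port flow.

Augment Depot→v1→v3→v6→Port: bottleneck 3, flow now 3.
Augment Depot→v1→v5→v6→Port: bottleneck 2, flow now 5.
Augment Depot→v2→v3→v6→Port: bottleneck 6, flow now 11.
Augment Depot→v2→v3→v7→Port: bottleneck 1, flow now 12.
Augment Depot→v2→v4→v6→v3→v7→Port: bottleneck 2, flow now 14. (uses reverse residual edge)
No augmenting path remains; maximum flow = 14.
In the residual graph, reachable from Depot: {Depot, v2}.
Min-cut edges: Depot→v1 (5), v2→v3 (7), v2→v4 (2); capacity 5 + 7 + 2 = 14.
This cut is saturated, so no flow can exceed 14.

14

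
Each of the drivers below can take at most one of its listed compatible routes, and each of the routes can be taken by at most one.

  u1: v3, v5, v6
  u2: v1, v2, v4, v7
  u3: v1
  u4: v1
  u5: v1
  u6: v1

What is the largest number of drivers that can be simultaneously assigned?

Unit-capacity flow: source→left, listed edges, right→sink; max matching = max flow.
Augmenting path u1→v3 (+1); matched 1.
Augmenting path u2→v1 (+1); matched 2.
Augmenting path u3→v1→u2→v2 (+1); matched 3.
No augmenting path remains; maximum matching = 3.
König certificate: {u1, u2, v1} is a vertex cover of size 3 (every listed pair touches it), so no matching can be larger.

3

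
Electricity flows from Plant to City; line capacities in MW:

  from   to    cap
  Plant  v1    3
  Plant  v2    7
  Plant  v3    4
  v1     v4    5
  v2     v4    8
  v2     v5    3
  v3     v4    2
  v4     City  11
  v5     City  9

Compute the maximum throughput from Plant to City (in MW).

Augment Plant→v1→v4→City: bottleneck 3, flow now 3.
Augment Plant→v2→v4→City: bottleneck 7, flow now 10.
Augment Plant→v3→v4→City: bottleneck 1, flow now 11.
Augment Plant→v3→v4→v2→v5→City: bottleneck 1, flow now 12. (uses reverse residual edge)
No augmenting path remains; maximum flow = 12.
In the residual graph, reachable from Plant: {Plant, v3}.
Min-cut edges: Plant→v1 (3), Plant→v2 (7), v3→v4 (2); capacity 3 + 7 + 2 = 12.
This cut is saturated, so no flow can exceed 12.

12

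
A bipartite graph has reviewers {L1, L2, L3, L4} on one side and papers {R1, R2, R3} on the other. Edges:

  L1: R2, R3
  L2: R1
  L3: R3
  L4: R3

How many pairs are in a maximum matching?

3

Unit-capacity flow: source→left, listed edges, right→sink; max matching = max flow.
Augmenting path L1→R2 (+1); matched 1.
Augmenting path L2→R1 (+1); matched 2.
Augmenting path L3→R3 (+1); matched 3.
No augmenting path remains; maximum matching = 3.
König certificate: {L1, L2, R3} is a vertex cover of size 3 (every listed pair touches it), so no matching can be larger.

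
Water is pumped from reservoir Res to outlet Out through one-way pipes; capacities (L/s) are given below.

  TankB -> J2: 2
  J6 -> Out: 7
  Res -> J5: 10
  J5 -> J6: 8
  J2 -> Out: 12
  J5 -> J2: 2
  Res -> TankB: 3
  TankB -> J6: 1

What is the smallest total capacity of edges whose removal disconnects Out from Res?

11

Augment Res→TankB→J2→Out: bottleneck 2, flow now 2.
Augment Res→TankB→J6→Out: bottleneck 1, flow now 3.
Augment Res→J5→J2→Out: bottleneck 2, flow now 5.
Augment Res→J5→J6→Out: bottleneck 6, flow now 11.
No augmenting path remains; maximum flow = 11.
By max-flow min-cut, the minimum cut capacity equals the max flow.
In the residual graph, reachable from Res: {Res, TankB, J5, J6}.
Min-cut edges: TankB→J2 (2), J5→J2 (2), J6→Out (7); capacity 2 + 2 + 7 = 11.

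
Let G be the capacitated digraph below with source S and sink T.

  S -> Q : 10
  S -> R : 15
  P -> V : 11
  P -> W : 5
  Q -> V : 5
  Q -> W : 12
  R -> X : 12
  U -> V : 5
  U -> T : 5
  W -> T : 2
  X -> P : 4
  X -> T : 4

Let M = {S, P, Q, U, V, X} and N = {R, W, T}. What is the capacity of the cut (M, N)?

41

Edges leaving {S, P, Q, U, V, X}: S→R (15), P→W (5), Q→W (12), U→T (5), X→T (4).
Cut capacity = 15 + 5 + 12 + 5 + 4 = 41.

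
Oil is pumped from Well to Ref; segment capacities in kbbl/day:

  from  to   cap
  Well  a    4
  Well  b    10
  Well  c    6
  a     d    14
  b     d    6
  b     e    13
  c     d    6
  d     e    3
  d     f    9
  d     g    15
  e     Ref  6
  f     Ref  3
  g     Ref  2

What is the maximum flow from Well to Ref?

Augment Well→b→e→Ref: bottleneck 6, flow now 6.
Augment Well→a→d→f→Ref: bottleneck 3, flow now 9.
Augment Well→a→d→g→Ref: bottleneck 1, flow now 10.
Augment Well→b→d→g→Ref: bottleneck 1, flow now 11.
No augmenting path remains; maximum flow = 11.
In the residual graph, reachable from Well: {Well, a, b, c, d, e, f, g}.
Min-cut edges: e→Ref (6), f→Ref (3), g→Ref (2); capacity 6 + 3 + 2 = 11.
This cut is saturated, so no flow can exceed 11.

11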